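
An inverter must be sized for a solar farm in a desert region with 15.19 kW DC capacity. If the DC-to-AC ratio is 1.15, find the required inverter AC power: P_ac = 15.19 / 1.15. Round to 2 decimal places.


The inverter AC capacity is determined by the DC/AC ratio.
Given: P_dc = 15.19 kW, DC/AC ratio = 1.15
P_ac = P_dc / ratio = 15.19 / 1.15
P_ac = 13.21 kW

13.21


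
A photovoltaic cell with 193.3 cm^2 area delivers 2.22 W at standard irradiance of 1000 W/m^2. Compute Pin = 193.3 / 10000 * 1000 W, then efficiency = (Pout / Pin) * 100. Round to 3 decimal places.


First compute the input power:
  Pin = area_cm2 / 10000 * G = 193.3 / 10000 * 1000 = 19.33 W
Then compute efficiency:
  Efficiency = (Pout / Pin) * 100 = (2.22 / 19.33) * 100
  Efficiency = 11.485%

11.485


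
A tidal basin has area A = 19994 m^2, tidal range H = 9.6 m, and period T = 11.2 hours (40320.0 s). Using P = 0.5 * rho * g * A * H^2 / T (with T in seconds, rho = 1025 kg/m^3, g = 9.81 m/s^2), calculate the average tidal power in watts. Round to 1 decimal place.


Convert period to seconds: T = 11.2 * 3600 = 40320.0 s
H^2 = 9.6^2 = 92.16
P = 0.5 * rho * g * A * H^2 / T
P = 0.5 * 1025 * 9.81 * 19994 * 92.16 / 40320.0
P = 229765.3 W

229765.3


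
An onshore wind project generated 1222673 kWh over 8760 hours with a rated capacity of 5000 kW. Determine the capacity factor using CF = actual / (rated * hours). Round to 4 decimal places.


Capacity factor = actual output / maximum possible output
Maximum possible = rated * hours = 5000 * 8760 = 43800000 kWh
CF = 1222673 / 43800000
CF = 0.0279

0.0279


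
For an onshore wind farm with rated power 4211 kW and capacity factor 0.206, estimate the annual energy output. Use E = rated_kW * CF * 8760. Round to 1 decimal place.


Annual energy = rated_kW * capacity_factor * hours_per_year
Given: P_rated = 4211 kW, CF = 0.206, hours = 8760
E = 4211 * 0.206 * 8760
E = 7599002.2 kWh

7599002.2


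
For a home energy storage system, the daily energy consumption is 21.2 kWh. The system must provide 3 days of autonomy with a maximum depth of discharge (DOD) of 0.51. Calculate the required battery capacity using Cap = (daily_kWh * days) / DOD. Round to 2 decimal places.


Total energy needed = daily * days = 21.2 * 3 = 63.6 kWh
Account for depth of discharge:
  Cap = total_energy / DOD = 63.6 / 0.51
  Cap = 124.71 kWh

124.71


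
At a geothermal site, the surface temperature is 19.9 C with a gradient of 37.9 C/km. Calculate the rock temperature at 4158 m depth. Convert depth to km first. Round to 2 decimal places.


Convert depth to km: 4158 / 1000 = 4.158 km
Temperature increase = gradient * depth_km = 37.9 * 4.158 = 157.59 C
Temperature at depth = T_surface + delta_T = 19.9 + 157.59
T = 177.49 C

177.49


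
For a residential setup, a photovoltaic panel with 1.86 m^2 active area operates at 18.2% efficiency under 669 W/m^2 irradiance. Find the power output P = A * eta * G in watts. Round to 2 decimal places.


Use the solar power formula P = A * eta * G.
Given: A = 1.86 m^2, eta = 0.182, G = 669 W/m^2
P = 1.86 * 0.182 * 669
P = 226.47 W

226.47


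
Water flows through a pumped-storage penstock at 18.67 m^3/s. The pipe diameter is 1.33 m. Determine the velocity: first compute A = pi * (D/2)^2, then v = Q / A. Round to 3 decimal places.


Compute pipe cross-sectional area:
  A = pi * (D/2)^2 = pi * (1.33/2)^2 = 1.3893 m^2
Calculate velocity:
  v = Q / A = 18.67 / 1.3893
  v = 13.439 m/s

13.439


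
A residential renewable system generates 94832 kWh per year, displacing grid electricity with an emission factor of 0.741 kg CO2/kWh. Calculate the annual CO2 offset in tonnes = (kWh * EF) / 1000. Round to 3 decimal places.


CO2 offset in kg = generation * emission_factor
CO2 offset = 94832 * 0.741 = 70270.51 kg
Convert to tonnes:
  CO2 offset = 70270.51 / 1000 = 70.271 tonnes

70.271


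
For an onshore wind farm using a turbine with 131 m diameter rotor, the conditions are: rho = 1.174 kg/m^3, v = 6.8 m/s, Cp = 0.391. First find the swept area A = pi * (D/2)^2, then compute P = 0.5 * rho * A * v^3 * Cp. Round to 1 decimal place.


Step 1 -- Compute swept area:
  A = pi * (D/2)^2 = pi * (131/2)^2 = 13478.22 m^2
Step 2 -- Apply wind power equation:
  P = 0.5 * rho * A * v^3 * Cp
  v^3 = 6.8^3 = 314.432
  P = 0.5 * 1.174 * 13478.22 * 314.432 * 0.391
  P = 972689.1 W

972689.1


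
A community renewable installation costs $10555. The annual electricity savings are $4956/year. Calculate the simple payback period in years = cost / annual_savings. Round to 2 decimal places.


Simple payback period = initial cost / annual savings
Payback = 10555 / 4956
Payback = 2.13 years

2.13


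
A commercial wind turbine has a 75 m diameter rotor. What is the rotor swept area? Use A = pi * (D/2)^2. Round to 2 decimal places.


Compute the rotor radius:
  r = D / 2 = 75 / 2 = 37.5 m
Calculate swept area:
  A = pi * r^2 = pi * 37.5^2
  A = 4417.86 m^2

4417.86


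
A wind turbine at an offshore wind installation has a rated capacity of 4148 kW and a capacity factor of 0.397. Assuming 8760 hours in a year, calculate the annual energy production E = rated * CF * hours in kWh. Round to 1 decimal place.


Annual energy = rated_kW * capacity_factor * hours_per_year
Given: P_rated = 4148 kW, CF = 0.397, hours = 8760
E = 4148 * 0.397 * 8760
E = 14425582.6 kWh

14425582.6


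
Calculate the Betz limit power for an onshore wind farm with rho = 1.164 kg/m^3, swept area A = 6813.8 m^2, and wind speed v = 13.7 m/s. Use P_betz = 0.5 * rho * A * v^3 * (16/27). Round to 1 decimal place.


The Betz coefficient Cp_max = 16/27 = 0.5926
v^3 = 13.7^3 = 2571.353
P_betz = 0.5 * rho * A * v^3 * Cp_max
P_betz = 0.5 * 1.164 * 6813.8 * 2571.353 * 0.5926
P_betz = 6042689.6 W

6042689.6


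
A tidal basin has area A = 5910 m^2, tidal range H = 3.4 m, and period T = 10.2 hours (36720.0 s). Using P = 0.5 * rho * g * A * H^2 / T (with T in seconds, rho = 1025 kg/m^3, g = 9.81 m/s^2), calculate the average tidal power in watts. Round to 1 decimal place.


Convert period to seconds: T = 10.2 * 3600 = 36720.0 s
H^2 = 3.4^2 = 11.56
P = 0.5 * rho * g * A * H^2 / T
P = 0.5 * 1025 * 9.81 * 5910 * 11.56 / 36720.0
P = 9354.2 W

9354.2


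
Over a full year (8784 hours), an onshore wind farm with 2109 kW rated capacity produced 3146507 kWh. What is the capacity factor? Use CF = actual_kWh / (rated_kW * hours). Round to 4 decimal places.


Capacity factor = actual output / maximum possible output
Maximum possible = rated * hours = 2109 * 8784 = 18525456 kWh
CF = 3146507 / 18525456
CF = 0.1698

0.1698


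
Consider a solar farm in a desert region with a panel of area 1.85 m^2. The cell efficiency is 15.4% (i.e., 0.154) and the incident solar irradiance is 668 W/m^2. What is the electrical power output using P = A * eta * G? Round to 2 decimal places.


Use the solar power formula P = A * eta * G.
Given: A = 1.85 m^2, eta = 0.154, G = 668 W/m^2
P = 1.85 * 0.154 * 668
P = 190.31 W

190.31


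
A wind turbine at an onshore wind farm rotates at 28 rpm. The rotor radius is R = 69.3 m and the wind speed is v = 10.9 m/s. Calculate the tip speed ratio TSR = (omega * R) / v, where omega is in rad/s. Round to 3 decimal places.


Convert rotational speed to rad/s:
  omega = 28 * 2 * pi / 60 = 2.9322 rad/s
Compute tip speed:
  v_tip = omega * R = 2.9322 * 69.3 = 203.198 m/s
Tip speed ratio:
  TSR = v_tip / v_wind = 203.198 / 10.9 = 18.642

18.642


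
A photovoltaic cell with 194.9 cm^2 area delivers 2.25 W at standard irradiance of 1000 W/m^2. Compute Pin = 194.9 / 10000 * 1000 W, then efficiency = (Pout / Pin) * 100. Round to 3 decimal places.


First compute the input power:
  Pin = area_cm2 / 10000 * G = 194.9 / 10000 * 1000 = 19.49 W
Then compute efficiency:
  Efficiency = (Pout / Pin) * 100 = (2.25 / 19.49) * 100
  Efficiency = 11.544%

11.544


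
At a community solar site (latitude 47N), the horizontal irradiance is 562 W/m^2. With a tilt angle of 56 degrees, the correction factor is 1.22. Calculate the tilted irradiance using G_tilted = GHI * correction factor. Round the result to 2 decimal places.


Identify the given values:
  GHI = 562 W/m^2, tilt correction factor = 1.22
Apply the formula G_tilted = GHI * factor:
  G_tilted = 562 * 1.22
  G_tilted = 685.64 W/m^2

685.64


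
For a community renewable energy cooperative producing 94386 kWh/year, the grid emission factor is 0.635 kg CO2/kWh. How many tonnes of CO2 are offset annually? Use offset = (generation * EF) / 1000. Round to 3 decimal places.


CO2 offset in kg = generation * emission_factor
CO2 offset = 94386 * 0.635 = 59935.11 kg
Convert to tonnes:
  CO2 offset = 59935.11 / 1000 = 59.935 tonnes

59.935


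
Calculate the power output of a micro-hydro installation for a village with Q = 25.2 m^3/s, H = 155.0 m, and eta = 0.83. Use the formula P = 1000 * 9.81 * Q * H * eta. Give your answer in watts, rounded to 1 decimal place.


Apply the hydropower formula P = rho * g * Q * H * eta
rho * g = 1000 * 9.81 = 9810.0
P = 9810.0 * 25.2 * 155.0 * 0.83
P = 31803823.8 W

31803823.8


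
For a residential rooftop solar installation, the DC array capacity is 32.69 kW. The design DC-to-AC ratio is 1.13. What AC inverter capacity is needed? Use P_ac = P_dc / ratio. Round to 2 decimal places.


The inverter AC capacity is determined by the DC/AC ratio.
Given: P_dc = 32.69 kW, DC/AC ratio = 1.13
P_ac = P_dc / ratio = 32.69 / 1.13
P_ac = 28.93 kW

28.93


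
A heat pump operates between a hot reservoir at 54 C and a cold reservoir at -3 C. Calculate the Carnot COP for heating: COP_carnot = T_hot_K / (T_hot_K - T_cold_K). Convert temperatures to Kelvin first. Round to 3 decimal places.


Convert to Kelvin:
  T_hot = 54 + 273.15 = 327.15 K
  T_cold = -3 + 273.15 = 270.15 K
Apply Carnot COP formula:
  COP = T_hot_K / (T_hot_K - T_cold_K) = 327.15 / 57.0
  COP = 5.739

5.739


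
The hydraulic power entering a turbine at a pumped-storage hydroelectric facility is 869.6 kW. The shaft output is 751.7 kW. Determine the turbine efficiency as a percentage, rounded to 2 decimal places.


Turbine efficiency = (output power / input power) * 100
eta = (751.7 / 869.6) * 100
eta = 86.44%

86.44


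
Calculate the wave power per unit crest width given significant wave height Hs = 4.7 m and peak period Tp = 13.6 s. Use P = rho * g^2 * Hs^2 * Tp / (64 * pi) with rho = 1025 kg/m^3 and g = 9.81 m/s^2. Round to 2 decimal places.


Apply wave power formula:
  g^2 = 9.81^2 = 96.2361
  Hs^2 = 4.7^2 = 22.09
  Numerator = rho * g^2 * Hs^2 * Tp = 1025 * 96.2361 * 22.09 * 13.6 = 29634424.96
  Denominator = 64 * pi = 201.0619
  P = 29634424.96 / 201.0619 = 147389.54 W/m

147389.54


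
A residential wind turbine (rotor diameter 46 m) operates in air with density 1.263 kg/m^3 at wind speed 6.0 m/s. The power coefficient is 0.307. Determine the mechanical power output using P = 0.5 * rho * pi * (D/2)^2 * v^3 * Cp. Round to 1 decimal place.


Step 1 -- Compute swept area:
  A = pi * (D/2)^2 = pi * (46/2)^2 = 1661.9 m^2
Step 2 -- Apply wind power equation:
  P = 0.5 * rho * A * v^3 * Cp
  v^3 = 6.0^3 = 216.0
  P = 0.5 * 1.263 * 1661.9 * 216.0 * 0.307
  P = 69593.9 W

69593.9


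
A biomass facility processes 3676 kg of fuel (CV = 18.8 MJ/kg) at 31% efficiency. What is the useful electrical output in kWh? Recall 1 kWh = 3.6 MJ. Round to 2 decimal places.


Total energy = mass * CV = 3676 * 18.8 = 69108.8 MJ
Useful energy = total * eta = 69108.8 * 0.31 = 21423.73 MJ
Convert to kWh: 21423.73 / 3.6
Useful energy = 5951.04 kWh

5951.04


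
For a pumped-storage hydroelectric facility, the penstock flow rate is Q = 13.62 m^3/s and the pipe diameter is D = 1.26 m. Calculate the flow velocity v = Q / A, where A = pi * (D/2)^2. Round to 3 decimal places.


Compute pipe cross-sectional area:
  A = pi * (D/2)^2 = pi * (1.26/2)^2 = 1.2469 m^2
Calculate velocity:
  v = Q / A = 13.62 / 1.2469
  v = 10.923 m/s

10.923


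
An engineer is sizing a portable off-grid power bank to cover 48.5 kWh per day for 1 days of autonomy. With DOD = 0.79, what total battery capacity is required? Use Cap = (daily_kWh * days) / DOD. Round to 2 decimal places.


Total energy needed = daily * days = 48.5 * 1 = 48.5 kWh
Account for depth of discharge:
  Cap = total_energy / DOD = 48.5 / 0.79
  Cap = 61.39 kWh

61.39


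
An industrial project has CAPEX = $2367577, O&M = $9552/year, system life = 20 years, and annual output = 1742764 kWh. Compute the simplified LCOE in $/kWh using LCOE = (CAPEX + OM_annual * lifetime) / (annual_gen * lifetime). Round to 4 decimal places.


Total cost = CAPEX + OM * lifetime = 2367577 + 9552 * 20 = 2367577 + 191040 = 2558617
Total generation = annual * lifetime = 1742764 * 20 = 34855280 kWh
LCOE = 2558617 / 34855280
LCOE = 0.0734 $/kWh

0.0734


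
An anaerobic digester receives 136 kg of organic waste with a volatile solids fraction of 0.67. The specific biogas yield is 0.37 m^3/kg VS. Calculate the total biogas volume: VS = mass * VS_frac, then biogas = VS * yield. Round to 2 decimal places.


Compute volatile solids:
  VS = mass * VS_fraction = 136 * 0.67 = 91.12 kg
Calculate biogas volume:
  Biogas = VS * specific_yield = 91.12 * 0.37
  Biogas = 33.71 m^3

33.71


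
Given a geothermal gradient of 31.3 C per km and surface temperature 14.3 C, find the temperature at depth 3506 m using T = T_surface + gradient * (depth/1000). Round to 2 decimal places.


Convert depth to km: 3506 / 1000 = 3.506 km
Temperature increase = gradient * depth_km = 31.3 * 3.506 = 109.74 C
Temperature at depth = T_surface + delta_T = 14.3 + 109.74
T = 124.04 C

124.04


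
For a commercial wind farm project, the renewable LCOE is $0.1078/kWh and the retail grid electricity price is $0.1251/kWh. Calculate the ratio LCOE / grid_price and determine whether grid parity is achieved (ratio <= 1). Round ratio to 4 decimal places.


Compare LCOE to grid price:
  LCOE = $0.1078/kWh, Grid price = $0.1251/kWh
  Ratio = LCOE / grid_price = 0.1078 / 0.1251 = 0.8617
  Grid parity achieved (ratio <= 1)? yes

0.8617


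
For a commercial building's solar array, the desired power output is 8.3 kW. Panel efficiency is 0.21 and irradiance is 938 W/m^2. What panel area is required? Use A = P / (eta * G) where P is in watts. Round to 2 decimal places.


Convert target power to watts: P = 8.3 * 1000 = 8300.0 W
Compute denominator: eta * G = 0.21 * 938 = 196.98
Required area A = P / (eta * G) = 8300.0 / 196.98
A = 42.14 m^2

42.14


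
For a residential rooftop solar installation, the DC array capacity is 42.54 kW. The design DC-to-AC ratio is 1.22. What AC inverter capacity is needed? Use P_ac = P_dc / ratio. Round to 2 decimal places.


The inverter AC capacity is determined by the DC/AC ratio.
Given: P_dc = 42.54 kW, DC/AC ratio = 1.22
P_ac = P_dc / ratio = 42.54 / 1.22
P_ac = 34.87 kW

34.87


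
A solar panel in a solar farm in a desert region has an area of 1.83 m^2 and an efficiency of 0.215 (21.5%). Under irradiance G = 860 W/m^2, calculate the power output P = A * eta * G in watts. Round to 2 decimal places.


Use the solar power formula P = A * eta * G.
Given: A = 1.83 m^2, eta = 0.215, G = 860 W/m^2
P = 1.83 * 0.215 * 860
P = 338.37 W

338.37


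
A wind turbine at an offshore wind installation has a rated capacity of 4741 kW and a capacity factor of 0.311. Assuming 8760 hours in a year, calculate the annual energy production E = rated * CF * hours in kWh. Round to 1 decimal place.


Annual energy = rated_kW * capacity_factor * hours_per_year
Given: P_rated = 4741 kW, CF = 0.311, hours = 8760
E = 4741 * 0.311 * 8760
E = 12916190.8 kWh

12916190.8


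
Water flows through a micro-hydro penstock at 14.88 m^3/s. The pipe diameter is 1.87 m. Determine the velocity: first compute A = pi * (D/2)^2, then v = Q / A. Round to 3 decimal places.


Compute pipe cross-sectional area:
  A = pi * (D/2)^2 = pi * (1.87/2)^2 = 2.7465 m^2
Calculate velocity:
  v = Q / A = 14.88 / 2.7465
  v = 5.418 m/s

5.418


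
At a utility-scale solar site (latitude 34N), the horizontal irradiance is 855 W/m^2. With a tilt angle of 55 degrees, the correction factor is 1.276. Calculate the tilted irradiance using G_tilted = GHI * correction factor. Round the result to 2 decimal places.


Identify the given values:
  GHI = 855 W/m^2, tilt correction factor = 1.276
Apply the formula G_tilted = GHI * factor:
  G_tilted = 855 * 1.276
  G_tilted = 1090.98 W/m^2

1090.98


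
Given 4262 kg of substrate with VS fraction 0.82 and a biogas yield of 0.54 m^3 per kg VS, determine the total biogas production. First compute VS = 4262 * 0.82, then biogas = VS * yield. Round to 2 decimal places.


Compute volatile solids:
  VS = mass * VS_fraction = 4262 * 0.82 = 3494.84 kg
Calculate biogas volume:
  Biogas = VS * specific_yield = 3494.84 * 0.54
  Biogas = 1887.21 m^3

1887.21


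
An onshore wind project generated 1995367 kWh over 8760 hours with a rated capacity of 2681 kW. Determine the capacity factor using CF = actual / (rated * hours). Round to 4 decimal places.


Capacity factor = actual output / maximum possible output
Maximum possible = rated * hours = 2681 * 8760 = 23485560 kWh
CF = 1995367 / 23485560
CF = 0.0850

0.0850


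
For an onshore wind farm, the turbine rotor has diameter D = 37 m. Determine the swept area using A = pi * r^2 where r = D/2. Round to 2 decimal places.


Compute the rotor radius:
  r = D / 2 = 37 / 2 = 18.5 m
Calculate swept area:
  A = pi * r^2 = pi * 18.5^2
  A = 1075.21 m^2

1075.21


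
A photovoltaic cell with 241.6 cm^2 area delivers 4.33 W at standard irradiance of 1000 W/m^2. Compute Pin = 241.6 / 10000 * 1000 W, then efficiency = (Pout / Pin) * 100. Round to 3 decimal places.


First compute the input power:
  Pin = area_cm2 / 10000 * G = 241.6 / 10000 * 1000 = 24.16 W
Then compute efficiency:
  Efficiency = (Pout / Pin) * 100 = (4.33 / 24.16) * 100
  Efficiency = 17.922%

17.922


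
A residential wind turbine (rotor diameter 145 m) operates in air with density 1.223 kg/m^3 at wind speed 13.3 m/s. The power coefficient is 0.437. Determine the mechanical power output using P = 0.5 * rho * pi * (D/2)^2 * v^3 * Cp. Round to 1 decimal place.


Step 1 -- Compute swept area:
  A = pi * (D/2)^2 = pi * (145/2)^2 = 16513.0 m^2
Step 2 -- Apply wind power equation:
  P = 0.5 * rho * A * v^3 * Cp
  v^3 = 13.3^3 = 2352.637
  P = 0.5 * 1.223 * 16513.0 * 2352.637 * 0.437
  P = 10381466.5 W

10381466.5


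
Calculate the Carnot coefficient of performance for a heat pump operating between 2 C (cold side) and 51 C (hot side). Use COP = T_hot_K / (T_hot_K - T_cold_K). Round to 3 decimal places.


Convert to Kelvin:
  T_hot = 51 + 273.15 = 324.15 K
  T_cold = 2 + 273.15 = 275.15 K
Apply Carnot COP formula:
  COP = T_hot_K / (T_hot_K - T_cold_K) = 324.15 / 49.0
  COP = 6.615

6.615


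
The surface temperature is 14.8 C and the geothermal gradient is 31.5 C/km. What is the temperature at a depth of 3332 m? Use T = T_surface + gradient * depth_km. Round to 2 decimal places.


Convert depth to km: 3332 / 1000 = 3.332 km
Temperature increase = gradient * depth_km = 31.5 * 3.332 = 104.96 C
Temperature at depth = T_surface + delta_T = 14.8 + 104.96
T = 119.76 C

119.76


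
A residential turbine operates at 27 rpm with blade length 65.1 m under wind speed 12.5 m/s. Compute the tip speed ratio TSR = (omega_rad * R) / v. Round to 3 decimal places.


Convert rotational speed to rad/s:
  omega = 27 * 2 * pi / 60 = 2.8274 rad/s
Compute tip speed:
  v_tip = omega * R = 2.8274 * 65.1 = 184.066 m/s
Tip speed ratio:
  TSR = v_tip / v_wind = 184.066 / 12.5 = 14.725

14.725


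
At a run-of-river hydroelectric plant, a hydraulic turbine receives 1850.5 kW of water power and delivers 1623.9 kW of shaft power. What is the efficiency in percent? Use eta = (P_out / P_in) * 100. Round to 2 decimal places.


Turbine efficiency = (output power / input power) * 100
eta = (1623.9 / 1850.5) * 100
eta = 87.75%

87.75


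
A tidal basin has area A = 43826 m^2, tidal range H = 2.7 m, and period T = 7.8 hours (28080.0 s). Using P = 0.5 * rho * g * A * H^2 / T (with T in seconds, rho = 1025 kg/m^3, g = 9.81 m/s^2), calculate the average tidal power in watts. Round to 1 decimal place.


Convert period to seconds: T = 7.8 * 3600 = 28080.0 s
H^2 = 2.7^2 = 7.29
P = 0.5 * rho * g * A * H^2 / T
P = 0.5 * 1025 * 9.81 * 43826 * 7.29 / 28080.0
P = 57203.8 W

57203.8


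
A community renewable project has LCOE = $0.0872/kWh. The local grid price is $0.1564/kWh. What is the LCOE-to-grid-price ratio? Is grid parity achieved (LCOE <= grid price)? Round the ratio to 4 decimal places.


Compare LCOE to grid price:
  LCOE = $0.0872/kWh, Grid price = $0.1564/kWh
  Ratio = LCOE / grid_price = 0.0872 / 0.1564 = 0.5575
  Grid parity achieved (ratio <= 1)? yes

0.5575


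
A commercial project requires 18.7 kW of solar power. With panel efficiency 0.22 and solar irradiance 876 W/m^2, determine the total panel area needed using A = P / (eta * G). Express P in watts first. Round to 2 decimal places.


Convert target power to watts: P = 18.7 * 1000 = 18700.0 W
Compute denominator: eta * G = 0.22 * 876 = 192.72
Required area A = P / (eta * G) = 18700.0 / 192.72
A = 97.03 m^2

97.03


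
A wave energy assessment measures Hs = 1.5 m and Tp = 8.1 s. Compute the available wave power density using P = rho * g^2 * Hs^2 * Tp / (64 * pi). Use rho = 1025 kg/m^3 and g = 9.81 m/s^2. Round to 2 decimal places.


Apply wave power formula:
  g^2 = 9.81^2 = 96.2361
  Hs^2 = 1.5^2 = 2.25
  Numerator = rho * g^2 * Hs^2 * Tp = 1025 * 96.2361 * 2.25 * 8.1 = 1797750.5
  Denominator = 64 * pi = 201.0619
  P = 1797750.5 / 201.0619 = 8941.28 W/m

8941.28


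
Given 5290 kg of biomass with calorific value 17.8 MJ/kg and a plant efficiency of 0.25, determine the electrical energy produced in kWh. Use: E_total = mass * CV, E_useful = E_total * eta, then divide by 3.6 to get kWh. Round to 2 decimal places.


Total energy = mass * CV = 5290 * 17.8 = 94162.0 MJ
Useful energy = total * eta = 94162.0 * 0.25 = 23540.5 MJ
Convert to kWh: 23540.5 / 3.6
Useful energy = 6539.03 kWh

6539.03


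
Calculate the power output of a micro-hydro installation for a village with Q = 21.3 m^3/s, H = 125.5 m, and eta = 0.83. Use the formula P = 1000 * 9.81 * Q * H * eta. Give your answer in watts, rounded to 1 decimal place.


Apply the hydropower formula P = rho * g * Q * H * eta
rho * g = 1000 * 9.81 = 9810.0
P = 9810.0 * 21.3 * 125.5 * 0.83
P = 21765589.2 W

21765589.2


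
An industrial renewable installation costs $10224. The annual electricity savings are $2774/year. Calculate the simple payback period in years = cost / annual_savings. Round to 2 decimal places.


Simple payback period = initial cost / annual savings
Payback = 10224 / 2774
Payback = 3.69 years

3.69


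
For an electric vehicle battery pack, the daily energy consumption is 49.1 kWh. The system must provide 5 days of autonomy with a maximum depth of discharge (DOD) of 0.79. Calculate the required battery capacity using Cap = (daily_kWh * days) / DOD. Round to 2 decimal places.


Total energy needed = daily * days = 49.1 * 5 = 245.5 kWh
Account for depth of discharge:
  Cap = total_energy / DOD = 245.5 / 0.79
  Cap = 310.76 kWh

310.76


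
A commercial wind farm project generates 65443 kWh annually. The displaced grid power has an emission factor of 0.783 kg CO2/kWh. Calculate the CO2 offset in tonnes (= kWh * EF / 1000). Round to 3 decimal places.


CO2 offset in kg = generation * emission_factor
CO2 offset = 65443 * 0.783 = 51241.87 kg
Convert to tonnes:
  CO2 offset = 51241.87 / 1000 = 51.242 tonnes

51.242


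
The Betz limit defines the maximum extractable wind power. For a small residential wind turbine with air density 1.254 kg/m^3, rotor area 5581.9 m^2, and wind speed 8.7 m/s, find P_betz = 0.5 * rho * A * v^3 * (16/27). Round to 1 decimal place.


The Betz coefficient Cp_max = 16/27 = 0.5926
v^3 = 8.7^3 = 658.503
P_betz = 0.5 * rho * A * v^3 * Cp_max
P_betz = 0.5 * 1.254 * 5581.9 * 658.503 * 0.5926
P_betz = 1365726.0 W

1365726.0


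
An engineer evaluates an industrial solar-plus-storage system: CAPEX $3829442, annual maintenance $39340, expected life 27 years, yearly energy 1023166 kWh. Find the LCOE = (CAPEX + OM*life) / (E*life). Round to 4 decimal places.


Total cost = CAPEX + OM * lifetime = 3829442 + 39340 * 27 = 3829442 + 1062180 = 4891622
Total generation = annual * lifetime = 1023166 * 27 = 27625482 kWh
LCOE = 4891622 / 27625482
LCOE = 0.1771 $/kWh

0.1771


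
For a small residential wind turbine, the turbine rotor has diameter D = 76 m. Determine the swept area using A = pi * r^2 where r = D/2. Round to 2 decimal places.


Compute the rotor radius:
  r = D / 2 = 76 / 2 = 38.0 m
Calculate swept area:
  A = pi * r^2 = pi * 38.0^2
  A = 4536.46 m^2

4536.46


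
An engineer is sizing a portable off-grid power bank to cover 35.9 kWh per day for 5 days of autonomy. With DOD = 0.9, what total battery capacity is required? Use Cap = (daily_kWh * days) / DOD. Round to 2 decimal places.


Total energy needed = daily * days = 35.9 * 5 = 179.5 kWh
Account for depth of discharge:
  Cap = total_energy / DOD = 179.5 / 0.9
  Cap = 199.44 kWh

199.44


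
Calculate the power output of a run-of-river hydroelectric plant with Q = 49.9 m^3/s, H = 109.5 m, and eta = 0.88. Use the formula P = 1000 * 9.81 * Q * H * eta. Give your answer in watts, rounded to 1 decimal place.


Apply the hydropower formula P = rho * g * Q * H * eta
rho * g = 1000 * 9.81 = 9810.0
P = 9810.0 * 49.9 * 109.5 * 0.88
P = 47170050.8 W

47170050.8


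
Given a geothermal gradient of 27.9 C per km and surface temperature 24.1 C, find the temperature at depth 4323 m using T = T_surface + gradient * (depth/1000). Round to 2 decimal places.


Convert depth to km: 4323 / 1000 = 4.323 km
Temperature increase = gradient * depth_km = 27.9 * 4.323 = 120.61 C
Temperature at depth = T_surface + delta_T = 24.1 + 120.61
T = 144.71 C

144.71


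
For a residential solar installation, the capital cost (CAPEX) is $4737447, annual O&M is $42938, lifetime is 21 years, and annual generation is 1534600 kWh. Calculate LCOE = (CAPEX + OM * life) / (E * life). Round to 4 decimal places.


Total cost = CAPEX + OM * lifetime = 4737447 + 42938 * 21 = 4737447 + 901698 = 5639145
Total generation = annual * lifetime = 1534600 * 21 = 32226600 kWh
LCOE = 5639145 / 32226600
LCOE = 0.1750 $/kWh

0.1750


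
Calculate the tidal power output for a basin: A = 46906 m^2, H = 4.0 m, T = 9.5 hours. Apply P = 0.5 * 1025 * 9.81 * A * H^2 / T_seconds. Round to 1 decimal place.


Convert period to seconds: T = 9.5 * 3600 = 34200.0 s
H^2 = 4.0^2 = 16.0
P = 0.5 * rho * g * A * H^2 / T
P = 0.5 * 1025 * 9.81 * 46906 * 16.0 / 34200.0
P = 110327.8 W

110327.8


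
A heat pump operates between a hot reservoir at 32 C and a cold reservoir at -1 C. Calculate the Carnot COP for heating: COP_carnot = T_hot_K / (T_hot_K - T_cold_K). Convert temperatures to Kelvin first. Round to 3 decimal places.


Convert to Kelvin:
  T_hot = 32 + 273.15 = 305.15 K
  T_cold = -1 + 273.15 = 272.15 K
Apply Carnot COP formula:
  COP = T_hot_K / (T_hot_K - T_cold_K) = 305.15 / 33.0
  COP = 9.247

9.247


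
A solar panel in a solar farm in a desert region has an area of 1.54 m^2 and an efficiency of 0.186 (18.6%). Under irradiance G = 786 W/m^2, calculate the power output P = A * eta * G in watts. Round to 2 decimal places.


Use the solar power formula P = A * eta * G.
Given: A = 1.54 m^2, eta = 0.186, G = 786 W/m^2
P = 1.54 * 0.186 * 786
P = 225.14 W

225.14


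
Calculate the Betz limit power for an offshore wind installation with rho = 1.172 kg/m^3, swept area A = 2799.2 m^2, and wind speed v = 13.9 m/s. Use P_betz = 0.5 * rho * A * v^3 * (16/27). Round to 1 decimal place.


The Betz coefficient Cp_max = 16/27 = 0.5926
v^3 = 13.9^3 = 2685.619
P_betz = 0.5 * rho * A * v^3 * Cp_max
P_betz = 0.5 * 1.172 * 2799.2 * 2685.619 * 0.5926
P_betz = 2610550.9 W

2610550.9


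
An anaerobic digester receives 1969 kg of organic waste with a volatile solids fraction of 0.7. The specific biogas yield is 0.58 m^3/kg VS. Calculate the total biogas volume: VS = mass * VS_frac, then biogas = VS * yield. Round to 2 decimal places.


Compute volatile solids:
  VS = mass * VS_fraction = 1969 * 0.7 = 1378.3 kg
Calculate biogas volume:
  Biogas = VS * specific_yield = 1378.3 * 0.58
  Biogas = 799.41 m^3

799.41


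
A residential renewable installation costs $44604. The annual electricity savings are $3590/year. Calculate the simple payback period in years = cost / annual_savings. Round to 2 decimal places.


Simple payback period = initial cost / annual savings
Payback = 44604 / 3590
Payback = 12.42 years

12.42


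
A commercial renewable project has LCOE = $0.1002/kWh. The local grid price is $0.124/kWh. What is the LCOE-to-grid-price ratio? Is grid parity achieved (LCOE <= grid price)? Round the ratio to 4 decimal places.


Compare LCOE to grid price:
  LCOE = $0.1002/kWh, Grid price = $0.124/kWh
  Ratio = LCOE / grid_price = 0.1002 / 0.124 = 0.8081
  Grid parity achieved (ratio <= 1)? yes

0.8081


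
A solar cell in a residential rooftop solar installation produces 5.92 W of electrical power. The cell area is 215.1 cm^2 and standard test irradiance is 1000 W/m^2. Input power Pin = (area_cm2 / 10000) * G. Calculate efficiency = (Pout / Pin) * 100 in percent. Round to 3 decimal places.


First compute the input power:
  Pin = area_cm2 / 10000 * G = 215.1 / 10000 * 1000 = 21.51 W
Then compute efficiency:
  Efficiency = (Pout / Pin) * 100 = (5.92 / 21.51) * 100
  Efficiency = 27.522%

27.522


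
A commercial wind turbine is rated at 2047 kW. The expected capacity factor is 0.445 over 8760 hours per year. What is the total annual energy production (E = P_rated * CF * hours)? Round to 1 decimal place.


Annual energy = rated_kW * capacity_factor * hours_per_year
Given: P_rated = 2047 kW, CF = 0.445, hours = 8760
E = 2047 * 0.445 * 8760
E = 7979615.4 kWh

7979615.4


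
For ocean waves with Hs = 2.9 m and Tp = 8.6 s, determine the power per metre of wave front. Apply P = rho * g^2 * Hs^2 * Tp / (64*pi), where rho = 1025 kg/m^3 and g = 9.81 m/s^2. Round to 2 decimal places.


Apply wave power formula:
  g^2 = 9.81^2 = 96.2361
  Hs^2 = 2.9^2 = 8.41
  Numerator = rho * g^2 * Hs^2 * Tp = 1025 * 96.2361 * 8.41 * 8.6 = 7134381.47
  Denominator = 64 * pi = 201.0619
  P = 7134381.47 / 201.0619 = 35483.50 W/m

35483.50


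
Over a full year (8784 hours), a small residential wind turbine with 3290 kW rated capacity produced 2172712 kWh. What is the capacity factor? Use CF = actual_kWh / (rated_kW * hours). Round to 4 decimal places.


Capacity factor = actual output / maximum possible output
Maximum possible = rated * hours = 3290 * 8784 = 28899360 kWh
CF = 2172712 / 28899360
CF = 0.0752

0.0752


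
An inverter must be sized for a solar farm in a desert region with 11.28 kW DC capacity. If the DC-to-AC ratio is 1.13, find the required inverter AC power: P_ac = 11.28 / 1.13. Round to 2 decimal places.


The inverter AC capacity is determined by the DC/AC ratio.
Given: P_dc = 11.28 kW, DC/AC ratio = 1.13
P_ac = P_dc / ratio = 11.28 / 1.13
P_ac = 9.98 kW

9.98


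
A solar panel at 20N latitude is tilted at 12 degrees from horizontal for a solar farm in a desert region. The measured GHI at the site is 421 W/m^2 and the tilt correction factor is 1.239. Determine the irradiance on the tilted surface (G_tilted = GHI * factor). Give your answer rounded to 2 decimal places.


Identify the given values:
  GHI = 421 W/m^2, tilt correction factor = 1.239
Apply the formula G_tilted = GHI * factor:
  G_tilted = 421 * 1.239
  G_tilted = 521.62 W/m^2

521.62


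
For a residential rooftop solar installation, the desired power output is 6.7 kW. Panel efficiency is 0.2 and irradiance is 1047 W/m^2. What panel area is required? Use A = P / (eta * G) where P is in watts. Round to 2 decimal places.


Convert target power to watts: P = 6.7 * 1000 = 6700.0 W
Compute denominator: eta * G = 0.2 * 1047 = 209.4
Required area A = P / (eta * G) = 6700.0 / 209.4
A = 32.00 m^2

32.00


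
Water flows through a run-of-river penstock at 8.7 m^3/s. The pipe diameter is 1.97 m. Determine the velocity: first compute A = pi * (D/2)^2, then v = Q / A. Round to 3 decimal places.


Compute pipe cross-sectional area:
  A = pi * (D/2)^2 = pi * (1.97/2)^2 = 3.0481 m^2
Calculate velocity:
  v = Q / A = 8.7 / 3.0481
  v = 2.854 m/s

2.854


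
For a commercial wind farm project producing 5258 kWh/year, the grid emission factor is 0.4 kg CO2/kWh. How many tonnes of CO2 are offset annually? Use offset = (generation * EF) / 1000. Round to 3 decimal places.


CO2 offset in kg = generation * emission_factor
CO2 offset = 5258 * 0.4 = 2103.2 kg
Convert to tonnes:
  CO2 offset = 2103.2 / 1000 = 2.103 tonnes

2.103


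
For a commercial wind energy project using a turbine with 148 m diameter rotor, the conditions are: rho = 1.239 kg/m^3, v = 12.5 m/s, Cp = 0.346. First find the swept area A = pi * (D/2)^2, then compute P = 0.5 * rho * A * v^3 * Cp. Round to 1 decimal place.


Step 1 -- Compute swept area:
  A = pi * (D/2)^2 = pi * (148/2)^2 = 17203.36 m^2
Step 2 -- Apply wind power equation:
  P = 0.5 * rho * A * v^3 * Cp
  v^3 = 12.5^3 = 1953.125
  P = 0.5 * 1.239 * 17203.36 * 1953.125 * 0.346
  P = 7202126.8 W

7202126.8


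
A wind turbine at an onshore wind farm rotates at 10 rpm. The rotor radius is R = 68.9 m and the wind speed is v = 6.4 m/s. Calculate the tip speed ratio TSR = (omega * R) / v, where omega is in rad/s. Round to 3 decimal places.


Convert rotational speed to rad/s:
  omega = 10 * 2 * pi / 60 = 1.0472 rad/s
Compute tip speed:
  v_tip = omega * R = 1.0472 * 68.9 = 72.152 m/s
Tip speed ratio:
  TSR = v_tip / v_wind = 72.152 / 6.4 = 11.274

11.274


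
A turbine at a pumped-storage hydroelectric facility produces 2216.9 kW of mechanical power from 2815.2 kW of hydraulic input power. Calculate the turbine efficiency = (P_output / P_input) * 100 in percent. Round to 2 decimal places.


Turbine efficiency = (output power / input power) * 100
eta = (2216.9 / 2815.2) * 100
eta = 78.75%

78.75


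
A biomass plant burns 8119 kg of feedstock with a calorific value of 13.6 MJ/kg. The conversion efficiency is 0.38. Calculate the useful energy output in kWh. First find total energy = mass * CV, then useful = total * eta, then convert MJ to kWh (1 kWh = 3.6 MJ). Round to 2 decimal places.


Total energy = mass * CV = 8119 * 13.6 = 110418.4 MJ
Useful energy = total * eta = 110418.4 * 0.38 = 41958.99 MJ
Convert to kWh: 41958.99 / 3.6
Useful energy = 11655.28 kWh

11655.28


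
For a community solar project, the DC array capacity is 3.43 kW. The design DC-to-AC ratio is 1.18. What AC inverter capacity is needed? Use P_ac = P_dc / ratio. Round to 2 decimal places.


The inverter AC capacity is determined by the DC/AC ratio.
Given: P_dc = 3.43 kW, DC/AC ratio = 1.18
P_ac = P_dc / ratio = 3.43 / 1.18
P_ac = 2.91 kW

2.91


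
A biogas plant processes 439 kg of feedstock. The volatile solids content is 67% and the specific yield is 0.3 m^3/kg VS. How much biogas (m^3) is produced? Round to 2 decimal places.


Compute volatile solids:
  VS = mass * VS_fraction = 439 * 0.67 = 294.13 kg
Calculate biogas volume:
  Biogas = VS * specific_yield = 294.13 * 0.3
  Biogas = 88.24 m^3

88.24


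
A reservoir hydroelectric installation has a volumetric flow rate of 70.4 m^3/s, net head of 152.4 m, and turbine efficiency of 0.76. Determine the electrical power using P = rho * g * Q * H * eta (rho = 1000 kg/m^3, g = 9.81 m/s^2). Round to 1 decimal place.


Apply the hydropower formula P = rho * g * Q * H * eta
rho * g = 1000 * 9.81 = 9810.0
P = 9810.0 * 70.4 * 152.4 * 0.76
P = 79990834.2 W

79990834.2


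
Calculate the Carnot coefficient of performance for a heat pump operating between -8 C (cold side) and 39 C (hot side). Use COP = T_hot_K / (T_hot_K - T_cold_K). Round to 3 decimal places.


Convert to Kelvin:
  T_hot = 39 + 273.15 = 312.15 K
  T_cold = -8 + 273.15 = 265.15 K
Apply Carnot COP formula:
  COP = T_hot_K / (T_hot_K - T_cold_K) = 312.15 / 47.0
  COP = 6.641

6.641


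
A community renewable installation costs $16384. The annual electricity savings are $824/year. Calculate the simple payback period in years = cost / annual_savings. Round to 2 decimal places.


Simple payback period = initial cost / annual savings
Payback = 16384 / 824
Payback = 19.88 years

19.88


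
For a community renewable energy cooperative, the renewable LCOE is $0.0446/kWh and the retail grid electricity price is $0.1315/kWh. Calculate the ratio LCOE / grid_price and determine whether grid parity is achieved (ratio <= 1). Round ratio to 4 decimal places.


Compare LCOE to grid price:
  LCOE = $0.0446/kWh, Grid price = $0.1315/kWh
  Ratio = LCOE / grid_price = 0.0446 / 0.1315 = 0.3392
  Grid parity achieved (ratio <= 1)? yes

0.3392


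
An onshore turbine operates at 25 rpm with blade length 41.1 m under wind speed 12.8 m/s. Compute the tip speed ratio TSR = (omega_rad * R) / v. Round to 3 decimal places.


Convert rotational speed to rad/s:
  omega = 25 * 2 * pi / 60 = 2.618 rad/s
Compute tip speed:
  v_tip = omega * R = 2.618 * 41.1 = 107.6 m/s
Tip speed ratio:
  TSR = v_tip / v_wind = 107.6 / 12.8 = 8.406

8.406


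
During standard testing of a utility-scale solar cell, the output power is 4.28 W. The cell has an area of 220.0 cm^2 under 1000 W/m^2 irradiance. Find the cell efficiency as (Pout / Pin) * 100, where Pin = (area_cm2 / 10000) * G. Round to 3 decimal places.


First compute the input power:
  Pin = area_cm2 / 10000 * G = 220.0 / 10000 * 1000 = 22.0 W
Then compute efficiency:
  Efficiency = (Pout / Pin) * 100 = (4.28 / 22.0) * 100
  Efficiency = 19.455%

19.455


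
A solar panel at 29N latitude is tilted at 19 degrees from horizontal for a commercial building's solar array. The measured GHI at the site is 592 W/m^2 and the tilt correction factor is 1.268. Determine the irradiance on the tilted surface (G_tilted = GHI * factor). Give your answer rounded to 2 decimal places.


Identify the given values:
  GHI = 592 W/m^2, tilt correction factor = 1.268
Apply the formula G_tilted = GHI * factor:
  G_tilted = 592 * 1.268
  G_tilted = 750.66 W/m^2

750.66


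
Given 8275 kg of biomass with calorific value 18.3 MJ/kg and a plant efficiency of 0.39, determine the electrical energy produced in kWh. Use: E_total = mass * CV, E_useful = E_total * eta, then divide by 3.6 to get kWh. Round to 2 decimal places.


Total energy = mass * CV = 8275 * 18.3 = 151432.5 MJ
Useful energy = total * eta = 151432.5 * 0.39 = 59058.68 MJ
Convert to kWh: 59058.68 / 3.6
Useful energy = 16405.19 kWh

16405.19


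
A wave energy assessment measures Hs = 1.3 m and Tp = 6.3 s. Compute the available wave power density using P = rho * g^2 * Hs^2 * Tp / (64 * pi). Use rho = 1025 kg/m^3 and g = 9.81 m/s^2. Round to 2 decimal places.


Apply wave power formula:
  g^2 = 9.81^2 = 96.2361
  Hs^2 = 1.3^2 = 1.69
  Numerator = rho * g^2 * Hs^2 * Tp = 1025 * 96.2361 * 1.69 * 6.3 = 1050241.4
  Denominator = 64 * pi = 201.0619
  P = 1050241.4 / 201.0619 = 5223.47 W/m

5223.47


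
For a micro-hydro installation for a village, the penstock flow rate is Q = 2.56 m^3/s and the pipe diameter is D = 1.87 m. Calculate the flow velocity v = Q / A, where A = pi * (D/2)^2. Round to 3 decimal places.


Compute pipe cross-sectional area:
  A = pi * (D/2)^2 = pi * (1.87/2)^2 = 2.7465 m^2
Calculate velocity:
  v = Q / A = 2.56 / 2.7465
  v = 0.932 m/s

0.932


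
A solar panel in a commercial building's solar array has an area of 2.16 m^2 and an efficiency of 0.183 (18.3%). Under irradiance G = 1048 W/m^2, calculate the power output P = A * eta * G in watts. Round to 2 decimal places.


Use the solar power formula P = A * eta * G.
Given: A = 2.16 m^2, eta = 0.183, G = 1048 W/m^2
P = 2.16 * 0.183 * 1048
P = 414.25 W

414.25
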